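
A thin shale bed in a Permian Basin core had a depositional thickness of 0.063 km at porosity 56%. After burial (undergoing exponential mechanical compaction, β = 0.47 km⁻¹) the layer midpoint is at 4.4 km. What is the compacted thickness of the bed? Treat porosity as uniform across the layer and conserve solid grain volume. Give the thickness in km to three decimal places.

0.030 km

Porosity at 4.4 km: n = 0.56·exp(−0.47×4.4) = 0.0708
Solid-volume conservation: h(1−n) = h₀(1−n₀) ⇒ h = h₀·(1−n₀)/(1−n)
h = 0.063 × (1 − 0.56)/(1 − 0.0708) = 0.063 × 0.4735 = 0.0298 km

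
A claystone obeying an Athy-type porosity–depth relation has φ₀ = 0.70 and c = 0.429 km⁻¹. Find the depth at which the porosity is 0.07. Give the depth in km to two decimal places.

Invert Athy's law: z = ln(φ₀/φ) / c
z = ln(0.7/0.07) / 0.429 = ln(10) / 0.429 = 2.3026 / 0.429 = 5.367 km

5.37 km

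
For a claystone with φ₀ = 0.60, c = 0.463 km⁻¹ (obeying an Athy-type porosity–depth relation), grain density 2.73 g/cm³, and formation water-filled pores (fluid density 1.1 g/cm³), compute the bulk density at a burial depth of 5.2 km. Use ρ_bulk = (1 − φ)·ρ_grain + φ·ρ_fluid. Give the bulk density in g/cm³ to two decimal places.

Porosity at depth: φ = 0.6·exp(−0.463×5.2) = 0.6×0.0900 = 0.0540
Bulk density: ρ_b = (1−φ)ρ_g + φ·ρ_f = 0.9460×2.73 + 0.0540×1.1
       = 2.583 + 0.059 = 2.642 g/cm³

2.64 g/cm³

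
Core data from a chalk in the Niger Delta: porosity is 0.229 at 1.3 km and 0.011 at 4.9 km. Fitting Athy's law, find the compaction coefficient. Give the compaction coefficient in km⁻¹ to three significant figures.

Athy: φ(z) = φ₀ e^(−βz) ⇒ φ₁/φ₂ = e^{β(z₂−z₁)} ⇒ β = ln(φ₁/φ₂)/(z₂−z₁)
β = ln(0.229/0.011) / (4.9 − 1.3) = ln(20.82) / 3.6 = 3.0358 / 3.6 = 0.8433 km⁻¹

0.843 km⁻¹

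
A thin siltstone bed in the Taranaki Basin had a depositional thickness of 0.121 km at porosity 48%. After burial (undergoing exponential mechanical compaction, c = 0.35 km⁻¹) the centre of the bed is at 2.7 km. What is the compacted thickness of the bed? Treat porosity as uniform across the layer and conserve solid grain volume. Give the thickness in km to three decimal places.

0.077 km

Porosity at 2.7 km: φ = 0.48·exp(−0.35×2.7) = 0.1866
Solid-volume conservation: h(1−φ) = h₀(1−φ₀) ⇒ h = h₀·(1−φ₀)/(1−φ)
h = 0.121 × (1 − 0.48)/(1 − 0.1866) = 0.121 × 0.6393 = 0.0774 km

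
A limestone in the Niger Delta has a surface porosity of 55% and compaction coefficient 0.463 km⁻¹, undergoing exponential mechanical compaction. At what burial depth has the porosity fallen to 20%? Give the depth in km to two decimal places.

Invert Athy's law: d = ln(n₀/n) / k
d = ln(0.55/0.2) / 0.463 = ln(2.75) / 0.463 = 1.0116 / 0.463 = 2.185 km

2.18 km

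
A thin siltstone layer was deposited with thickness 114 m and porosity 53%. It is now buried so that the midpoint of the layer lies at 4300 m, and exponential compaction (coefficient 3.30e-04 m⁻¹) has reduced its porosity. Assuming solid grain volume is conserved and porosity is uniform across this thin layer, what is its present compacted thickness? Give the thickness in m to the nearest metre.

Working in km (1 km = 1000 m; β in km⁻¹ = β in m⁻¹ × 1000):
Porosity at 4.3 km: φ = 0.53·exp(−0.33×4.3) = 0.1282
Solid-volume conservation: h(1−φ) = h₀(1−φ₀) ⇒ h = h₀·(1−φ₀)/(1−φ)
h = 0.114 × (1 − 0.53)/(1 − 0.1282) = 0.114 × 0.5391 = 0.0615 km

61 m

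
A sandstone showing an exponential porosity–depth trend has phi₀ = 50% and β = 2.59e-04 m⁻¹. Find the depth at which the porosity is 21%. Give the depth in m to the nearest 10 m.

3350 m

Working in km (1 km = 1000 m; β in km⁻¹ = β in m⁻¹ × 1000):
Invert Athy's law: Z = ln(phi₀/phi) / β
Z = ln(0.5/0.21) / 0.259 = ln(2.381) / 0.259 = 0.8675 / 0.259 = 3.349 km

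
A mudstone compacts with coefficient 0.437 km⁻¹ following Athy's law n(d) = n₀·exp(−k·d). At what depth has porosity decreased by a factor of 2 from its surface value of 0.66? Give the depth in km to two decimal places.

n/n₀ = 1/2 ⇒ exp(−k·d) = 1/2 ⇒ d = ln(2) / k
d = 0.6931 / 0.437 = 1.586 km

1.59 km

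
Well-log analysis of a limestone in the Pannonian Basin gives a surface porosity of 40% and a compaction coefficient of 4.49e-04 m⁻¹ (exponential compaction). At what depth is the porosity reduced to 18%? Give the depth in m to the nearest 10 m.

Working in km (1 km = 1000 m; k in km⁻¹ = k in m⁻¹ × 1000):
Invert Athy's law: z = ln(φ₀/φ) / k
z = ln(0.4/0.18) / 0.449 = ln(2.222) / 0.449 = 0.7985 / 0.449 = 1.778 km

1780 m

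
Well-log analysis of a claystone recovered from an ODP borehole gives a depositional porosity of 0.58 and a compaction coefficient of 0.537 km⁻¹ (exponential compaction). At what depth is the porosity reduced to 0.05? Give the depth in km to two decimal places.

4.56 km

Invert Athy's law: Z = ln(φ₀/φ) / k
Z = ln(0.58/0.05) / 0.537 = ln(11.6) / 0.537 = 2.4510 / 0.537 = 4.564 km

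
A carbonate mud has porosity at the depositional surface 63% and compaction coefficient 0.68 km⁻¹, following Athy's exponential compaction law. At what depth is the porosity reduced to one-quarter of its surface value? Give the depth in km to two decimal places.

phi/phi₀ = 1/4 ⇒ exp(−β·d) = 1/4 ⇒ d = ln(4) / β
d = 1.3863 / 0.68 = 2.039 km

2.04 km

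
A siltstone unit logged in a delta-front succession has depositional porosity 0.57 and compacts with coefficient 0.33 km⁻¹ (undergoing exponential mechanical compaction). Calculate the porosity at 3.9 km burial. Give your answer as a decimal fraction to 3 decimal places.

phi = phi₀·exp(−c·z) = 0.57 × exp(−0.33 × 3.9) = 0.57 × exp(−1.287)
  = 0.57 × 0.2761 = 0.1574

0.157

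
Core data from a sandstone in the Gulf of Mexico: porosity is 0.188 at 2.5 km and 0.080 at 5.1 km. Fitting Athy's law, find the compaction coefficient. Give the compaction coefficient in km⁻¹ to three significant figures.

Athy: n(z) = n₀ e^(−cz) ⇒ n₁/n₂ = e^{c(z₂−z₁)} ⇒ c = ln(n₁/n₂)/(z₂−z₁)
c = ln(0.188/0.08) / (5.1 − 2.5) = ln(2.35) / 2.6 = 0.8544 / 2.6 = 0.3286 km⁻¹

0.329 km⁻¹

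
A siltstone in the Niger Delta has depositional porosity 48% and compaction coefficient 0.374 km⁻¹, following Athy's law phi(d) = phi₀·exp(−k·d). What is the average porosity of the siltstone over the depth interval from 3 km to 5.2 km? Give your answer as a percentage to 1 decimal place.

10.7%

⟨phi⟩ = (1/(d₂−d₁)) ∫ phi₀ e^(−kd) dd = phi₀·(e^(−k·d₁) − e^(−k·d₂)) / (k·(d₂−d₁))
e^(−0.374×3) = 0.3256; e^(−0.374×5.2) = 0.1430
⟨phi⟩ = 0.48 × (0.3256 − 0.1430) / (0.374 × 2.2) = 0.48 × 0.2219 = 0.1065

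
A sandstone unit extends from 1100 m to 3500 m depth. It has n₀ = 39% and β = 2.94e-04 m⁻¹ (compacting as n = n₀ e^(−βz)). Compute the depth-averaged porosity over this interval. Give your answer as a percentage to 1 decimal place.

Working in km (1 km = 1000 m; β in km⁻¹ = β in m⁻¹ × 1000):
⟨n⟩ = (1/(z₂−z₁)) ∫ n₀ e^(−βz) dz = n₀·(e^(−β·z₁) − e^(−β·z₂)) / (β·(z₂−z₁))
e^(−0.294×1.1) = 0.7237; e^(−0.294×3.5) = 0.3574
⟨n⟩ = 0.39 × (0.7237 − 0.3574) / (0.294 × 2.4) = 0.39 × 0.5192 = 0.2025

20.2%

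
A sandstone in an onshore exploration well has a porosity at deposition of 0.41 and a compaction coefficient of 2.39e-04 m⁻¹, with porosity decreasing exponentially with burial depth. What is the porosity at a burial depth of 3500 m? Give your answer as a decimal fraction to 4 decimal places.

Working in km (1 km = 1000 m; c in km⁻¹ = c in m⁻¹ × 1000):
n = n₀·exp(−c·z) = 0.41 × exp(−0.239 × 3.5) = 0.41 × exp(−0.8365)
  = 0.41 × 0.4332 = 0.1776

0.1776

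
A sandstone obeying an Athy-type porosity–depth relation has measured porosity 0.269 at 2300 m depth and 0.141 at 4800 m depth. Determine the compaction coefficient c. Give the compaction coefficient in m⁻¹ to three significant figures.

Working in km (1 km = 1000 m; c in km⁻¹ = c in m⁻¹ × 1000):
Athy: phi(d) = phi₀ e^(−cd) ⇒ phi₁/phi₂ = e^{c(d₂−d₁)} ⇒ c = ln(phi₁/phi₂)/(d₂−d₁)
c = ln(0.269/0.141) / (4.8 − 2.3) = ln(1.908) / 2.5 = 0.6460 / 2.5 = 0.2584 km⁻¹

0.000258 m⁻¹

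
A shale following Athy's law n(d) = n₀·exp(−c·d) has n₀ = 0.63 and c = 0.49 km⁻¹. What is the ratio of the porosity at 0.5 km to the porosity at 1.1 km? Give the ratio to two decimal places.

1.34

n(d₁)/n(d₂) = e^(−c·d₁)/e^(−c·d₂) = e^{c(d₂−d₁)}
= exp(0.49 × 0.6) = exp(0.294) = 1.3418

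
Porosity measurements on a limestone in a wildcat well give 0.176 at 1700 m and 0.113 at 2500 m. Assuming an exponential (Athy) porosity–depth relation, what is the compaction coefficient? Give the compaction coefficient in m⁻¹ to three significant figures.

0.000554 m⁻¹

Working in km (1 km = 1000 m; k in km⁻¹ = k in m⁻¹ × 1000):
Athy: n(d) = n₀ e^(−kd) ⇒ n₁/n₂ = e^{k(d₂−d₁)} ⇒ k = ln(n₁/n₂)/(d₂−d₁)
k = ln(0.176/0.113) / (2.5 − 1.7) = ln(1.558) / 0.8 = 0.4431 / 0.8 = 0.5539 km⁻¹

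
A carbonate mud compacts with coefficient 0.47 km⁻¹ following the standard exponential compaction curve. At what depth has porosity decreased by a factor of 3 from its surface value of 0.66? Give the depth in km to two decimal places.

phi/phi₀ = 1/3 ⇒ exp(−β·Z) = 1/3 ⇒ Z = ln(3) / β
Z = 1.0986 / 0.47 = 2.337 km

2.34 km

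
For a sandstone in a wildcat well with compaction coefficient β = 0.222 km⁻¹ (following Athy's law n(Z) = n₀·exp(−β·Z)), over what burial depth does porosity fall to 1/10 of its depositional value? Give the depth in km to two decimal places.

10.37 km

n/n₀ = 1/10 ⇒ exp(−β·Z) = 1/10 ⇒ Z = ln(10) / β
Z = 2.3026 / 0.222 = 10.372 km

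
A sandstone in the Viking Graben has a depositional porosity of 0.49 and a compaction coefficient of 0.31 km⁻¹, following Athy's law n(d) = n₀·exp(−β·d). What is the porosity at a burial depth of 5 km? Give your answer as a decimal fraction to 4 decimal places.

0.1040

n = n₀·exp(−β·d) = 0.49 × exp(−0.31 × 5) = 0.49 × exp(−1.55)
  = 0.49 × 0.2122 = 0.1040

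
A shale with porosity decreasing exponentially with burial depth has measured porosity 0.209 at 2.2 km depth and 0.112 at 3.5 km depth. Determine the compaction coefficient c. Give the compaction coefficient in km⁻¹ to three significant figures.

Athy: n(Z) = n₀ e^(−cZ) ⇒ n₁/n₂ = e^{c(Z₂−Z₁)} ⇒ c = ln(n₁/n₂)/(Z₂−Z₁)
c = ln(0.209/0.112) / (3.5 − 2.2) = ln(1.866) / 1.3 = 0.6238 / 1.3 = 0.4799 km⁻¹

0.480 km⁻¹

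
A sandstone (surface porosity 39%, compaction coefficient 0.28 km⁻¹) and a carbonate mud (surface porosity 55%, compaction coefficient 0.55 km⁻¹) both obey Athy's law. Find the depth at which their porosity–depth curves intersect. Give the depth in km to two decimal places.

Set n₀ₐ e^(−kₐZ) = n₀ᵦ e^(−kᵦZ) ⇒ ln(n₀ₐ/n₀ᵦ) = (kₐ − kᵦ)·Z
Z = ln(0.39/0.55) / (0.28 − 0.55) = -0.3438 / -0.27 = 1.273 km

1.27 km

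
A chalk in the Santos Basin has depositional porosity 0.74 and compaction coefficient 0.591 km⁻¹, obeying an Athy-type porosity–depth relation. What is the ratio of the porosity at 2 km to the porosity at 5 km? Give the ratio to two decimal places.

5.89

phi(Z₁)/phi(Z₂) = e^(−k·Z₁)/e^(−k·Z₂) = e^{k(Z₂−Z₁)}
= exp(0.591 × 3) = exp(1.773) = 5.8885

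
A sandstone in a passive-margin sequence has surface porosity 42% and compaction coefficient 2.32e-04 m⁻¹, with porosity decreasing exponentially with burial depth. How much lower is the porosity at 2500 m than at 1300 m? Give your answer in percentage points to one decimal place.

Working in km (1 km = 1000 m; c in km⁻¹ = c in m⁻¹ × 1000):
phi(1.3) = 0.42·e^(−0.232×1.3) = 0.3106
phi(2.5) = 0.42·e^(−0.232×2.5) = 0.2352
Δphi = 0.3106 − 0.2352 = 0.0755

7.5 percentage points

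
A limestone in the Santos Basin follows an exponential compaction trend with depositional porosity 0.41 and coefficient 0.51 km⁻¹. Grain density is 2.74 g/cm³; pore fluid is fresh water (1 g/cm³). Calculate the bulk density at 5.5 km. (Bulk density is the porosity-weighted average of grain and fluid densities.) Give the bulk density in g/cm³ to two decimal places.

Porosity at depth: n = 0.41·exp(−0.51×5.5) = 0.41×0.0605 = 0.0248
Bulk density: ρ_b = (1−n)ρ_g + n·ρ_f = 0.9752×2.74 + 0.0248×1
       = 2.672 + 0.025 = 2.697 g/cm³

2.70 g/cm³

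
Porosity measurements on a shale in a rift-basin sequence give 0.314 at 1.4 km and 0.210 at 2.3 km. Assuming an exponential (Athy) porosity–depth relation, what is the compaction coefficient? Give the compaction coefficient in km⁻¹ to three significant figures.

Athy: φ(z) = φ₀ e^(−βz) ⇒ φ₁/φ₂ = e^{β(z₂−z₁)} ⇒ β = ln(φ₁/φ₂)/(z₂−z₁)
β = ln(0.314/0.21) / (2.3 − 1.4) = ln(1.495) / 0.9 = 0.4023 / 0.9 = 0.447 km⁻¹

0.447 km⁻¹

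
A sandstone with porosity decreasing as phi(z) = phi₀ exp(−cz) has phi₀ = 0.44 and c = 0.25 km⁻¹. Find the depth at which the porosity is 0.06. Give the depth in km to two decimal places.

7.97 km

Invert Athy's law: z = ln(phi₀/phi) / c
z = ln(0.44/0.06) / 0.25 = ln(7.333) / 0.25 = 1.9924 / 0.25 = 7.970 km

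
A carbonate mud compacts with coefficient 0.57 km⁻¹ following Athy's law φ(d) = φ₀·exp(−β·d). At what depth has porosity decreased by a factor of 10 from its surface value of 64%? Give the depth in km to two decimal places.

4.04 km

φ/φ₀ = 1/10 ⇒ exp(−β·d) = 1/10 ⇒ d = ln(10) / β
d = 2.3026 / 0.57 = 4.040 km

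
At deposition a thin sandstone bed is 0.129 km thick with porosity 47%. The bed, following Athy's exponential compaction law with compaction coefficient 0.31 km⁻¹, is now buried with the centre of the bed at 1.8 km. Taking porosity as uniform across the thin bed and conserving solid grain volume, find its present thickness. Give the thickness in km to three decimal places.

Porosity at 1.8 km: n = 0.47·exp(−0.31×1.8) = 0.2690
Solid-volume conservation: h(1−n) = h₀(1−n₀) ⇒ h = h₀·(1−n₀)/(1−n)
h = 0.129 × (1 − 0.47)/(1 − 0.2690) = 0.129 × 0.7250 = 0.0935 km

0.094 km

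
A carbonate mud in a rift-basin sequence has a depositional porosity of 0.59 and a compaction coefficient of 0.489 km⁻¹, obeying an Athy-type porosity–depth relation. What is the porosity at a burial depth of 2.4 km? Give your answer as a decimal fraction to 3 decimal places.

φ = φ₀·exp(−β·d) = 0.59 × exp(−0.489 × 2.4) = 0.59 × exp(−1.174)
  = 0.59 × 0.3093 = 0.1825

0.182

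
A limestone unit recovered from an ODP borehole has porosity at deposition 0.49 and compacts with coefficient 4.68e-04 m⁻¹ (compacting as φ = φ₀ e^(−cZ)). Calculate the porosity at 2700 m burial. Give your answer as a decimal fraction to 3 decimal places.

Working in km (1 km = 1000 m; c in km⁻¹ = c in m⁻¹ × 1000):
φ = φ₀·exp(−c·Z) = 0.49 × exp(−0.468 × 2.7) = 0.49 × exp(−1.264)
  = 0.49 × 0.2826 = 0.1385

0.138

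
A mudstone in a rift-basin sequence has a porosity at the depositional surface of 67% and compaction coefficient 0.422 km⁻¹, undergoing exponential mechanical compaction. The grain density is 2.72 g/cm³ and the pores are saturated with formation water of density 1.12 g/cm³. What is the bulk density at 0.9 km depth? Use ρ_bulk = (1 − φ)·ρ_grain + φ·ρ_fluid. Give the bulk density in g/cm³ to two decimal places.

Porosity at depth: phi = 0.67·exp(−0.422×0.9) = 0.67×0.6840 = 0.4583
Bulk density: ρ_b = (1−phi)ρ_g + phi·ρ_f = 0.5417×2.72 + 0.4583×1.12
       = 1.473 + 0.513 = 1.987 g/cm³

1.99 g/cm³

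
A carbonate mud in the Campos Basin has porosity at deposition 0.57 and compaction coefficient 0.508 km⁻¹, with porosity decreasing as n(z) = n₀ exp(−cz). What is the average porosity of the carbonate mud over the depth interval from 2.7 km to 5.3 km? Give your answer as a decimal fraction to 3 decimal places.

0.080

⟨n⟩ = (1/(z₂−z₁)) ∫ n₀ e^(−cz) dz = n₀·(e^(−c·z₁) − e^(−c·z₂)) / (c·(z₂−z₁))
e^(−0.508×2.7) = 0.2537; e^(−0.508×5.3) = 0.0677
⟨n⟩ = 0.57 × (0.2537 − 0.0677) / (0.508 × 2.6) = 0.57 × 0.1408 = 0.0803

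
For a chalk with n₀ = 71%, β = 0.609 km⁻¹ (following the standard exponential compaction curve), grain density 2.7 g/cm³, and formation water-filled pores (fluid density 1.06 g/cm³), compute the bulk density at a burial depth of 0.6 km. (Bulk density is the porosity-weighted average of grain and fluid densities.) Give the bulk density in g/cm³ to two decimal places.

Porosity at depth: n = 0.71·exp(−0.609×0.6) = 0.71×0.6939 = 0.4927
Bulk density: ρ_b = (1−n)ρ_g + n·ρ_f = 0.5073×2.7 + 0.4927×1.06
       = 1.370 + 0.522 = 1.892 g/cm³

1.89 g/cm³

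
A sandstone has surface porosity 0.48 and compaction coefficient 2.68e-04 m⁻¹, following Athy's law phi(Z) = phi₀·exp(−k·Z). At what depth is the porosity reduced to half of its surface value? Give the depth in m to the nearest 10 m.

Working in km (1 km = 1000 m; k in km⁻¹ = k in m⁻¹ × 1000):
phi/phi₀ = 1/2 ⇒ exp(−k·Z) = 1/2 ⇒ Z = ln(2) / k
Z = 0.6931 / 0.268 = 2.586 km

2590 m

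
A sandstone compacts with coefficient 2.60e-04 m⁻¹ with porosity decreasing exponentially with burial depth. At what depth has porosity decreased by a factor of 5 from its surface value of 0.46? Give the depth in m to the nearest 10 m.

Working in km (1 km = 1000 m; β in km⁻¹ = β in m⁻¹ × 1000):
phi/phi₀ = 1/5 ⇒ exp(−β·z) = 1/5 ⇒ z = ln(5) / β
z = 1.6094 / 0.26 = 6.190 km

6190 m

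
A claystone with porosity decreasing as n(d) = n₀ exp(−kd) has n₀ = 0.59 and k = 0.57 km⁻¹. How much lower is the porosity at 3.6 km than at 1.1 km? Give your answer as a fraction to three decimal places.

0.239

n(1.1) = 0.59·e^(−0.57×1.1) = 0.3152
n(3.6) = 0.59·e^(−0.57×3.6) = 0.0758
Δn = 0.3152 − 0.0758 = 0.2394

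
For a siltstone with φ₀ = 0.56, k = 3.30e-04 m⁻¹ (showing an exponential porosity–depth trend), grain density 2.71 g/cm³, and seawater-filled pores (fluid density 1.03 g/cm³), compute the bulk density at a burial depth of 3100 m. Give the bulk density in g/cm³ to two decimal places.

2.37 g/cm³

Working in km (1 km = 1000 m; k in km⁻¹ = k in m⁻¹ × 1000):
Porosity at depth: φ = 0.56·exp(−0.33×3.1) = 0.56×0.3595 = 0.2013
Bulk density: ρ_b = (1−φ)ρ_g + φ·ρ_f = 0.7987×2.71 + 0.2013×1.03
       = 2.164 + 0.207 = 2.372 g/cm³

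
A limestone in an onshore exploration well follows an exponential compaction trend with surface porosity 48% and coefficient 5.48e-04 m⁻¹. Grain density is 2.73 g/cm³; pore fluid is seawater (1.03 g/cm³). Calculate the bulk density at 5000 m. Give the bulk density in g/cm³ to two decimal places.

2.68 g/cm³

Working in km (1 km = 1000 m; β in km⁻¹ = β in m⁻¹ × 1000):
Porosity at depth: phi = 0.48·exp(−0.548×5) = 0.48×0.0646 = 0.0310
Bulk density: ρ_b = (1−phi)ρ_g + phi·ρ_f = 0.9690×2.73 + 0.0310×1.03
       = 2.645 + 0.032 = 2.677 g/cm³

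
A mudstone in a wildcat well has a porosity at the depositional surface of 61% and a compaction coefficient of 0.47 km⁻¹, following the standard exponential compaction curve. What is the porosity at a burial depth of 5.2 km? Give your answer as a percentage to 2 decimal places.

5.30%

n = n₀·exp(−β·Z) = 0.61 × exp(−0.47 × 5.2) = 0.61 × exp(−2.444)
  = 0.61 × 0.0868 = 0.0530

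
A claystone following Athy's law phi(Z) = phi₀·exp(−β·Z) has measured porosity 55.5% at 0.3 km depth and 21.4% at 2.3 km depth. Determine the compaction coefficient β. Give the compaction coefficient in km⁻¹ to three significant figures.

0.476 km⁻¹

Athy: phi(Z) = phi₀ e^(−βZ) ⇒ phi₁/phi₂ = e^{β(Z₂−Z₁)} ⇒ β = ln(phi₁/phi₂)/(Z₂−Z₁)
β = ln(0.555/0.214) / (2.3 − 0.3) = ln(2.593) / 2 = 0.9530 / 2 = 0.4765 km⁻¹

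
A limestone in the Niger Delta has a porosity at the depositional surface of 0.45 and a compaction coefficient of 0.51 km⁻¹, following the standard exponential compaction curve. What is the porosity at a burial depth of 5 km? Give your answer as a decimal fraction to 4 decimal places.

0.0351

φ = φ₀·exp(−c·d) = 0.45 × exp(−0.51 × 5) = 0.45 × exp(−2.55)
  = 0.45 × 0.0781 = 0.0351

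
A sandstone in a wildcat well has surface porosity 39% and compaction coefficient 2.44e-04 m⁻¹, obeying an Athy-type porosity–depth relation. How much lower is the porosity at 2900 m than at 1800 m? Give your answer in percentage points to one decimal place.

Working in km (1 km = 1000 m; c in km⁻¹ = c in m⁻¹ × 1000):
n(1.8) = 0.39·e^(−0.244×1.8) = 0.2514
n(2.9) = 0.39·e^(−0.244×2.9) = 0.1922
Δn = 0.2514 − 0.1922 = 0.0592

5.9 percentage points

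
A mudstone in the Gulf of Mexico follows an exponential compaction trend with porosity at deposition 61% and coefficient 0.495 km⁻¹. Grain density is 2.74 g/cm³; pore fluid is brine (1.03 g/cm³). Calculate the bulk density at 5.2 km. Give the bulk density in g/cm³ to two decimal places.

2.66 g/cm³

Porosity at depth: φ = 0.61·exp(−0.495×5.2) = 0.61×0.0762 = 0.0465
Bulk density: ρ_b = (1−φ)ρ_g + φ·ρ_f = 0.9535×2.74 + 0.0465×1.03
       = 2.613 + 0.048 = 2.660 g/cm³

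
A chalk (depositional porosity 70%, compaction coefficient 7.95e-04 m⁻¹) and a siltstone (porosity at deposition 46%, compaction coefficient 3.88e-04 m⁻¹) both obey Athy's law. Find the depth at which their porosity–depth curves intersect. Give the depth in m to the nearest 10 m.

Working in km (1 km = 1000 m; β in km⁻¹ = β in m⁻¹ × 1000):
Set phi₀ₐ e^(−βₐz) = phi₀ᵦ e^(−βᵦz) ⇒ ln(phi₀ₐ/phi₀ᵦ) = (βₐ − βᵦ)·z
z = ln(0.7/0.46) / (0.795 − 0.388) = 0.4199 / 0.407 = 1.032 km

1030 m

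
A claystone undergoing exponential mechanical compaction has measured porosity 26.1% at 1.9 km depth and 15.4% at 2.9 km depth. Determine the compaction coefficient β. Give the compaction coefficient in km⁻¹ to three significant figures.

Athy: phi(Z) = phi₀ e^(−βZ) ⇒ phi₁/phi₂ = e^{β(Z₂−Z₁)} ⇒ β = ln(phi₁/phi₂)/(Z₂−Z₁)
β = ln(0.261/0.154) / (2.9 − 1.9) = ln(1.695) / 1 = 0.5276 / 1 = 0.5276 km⁻¹

0.528 km⁻¹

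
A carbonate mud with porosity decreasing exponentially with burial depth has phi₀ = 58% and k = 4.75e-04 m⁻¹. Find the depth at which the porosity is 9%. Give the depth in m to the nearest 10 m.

Working in km (1 km = 1000 m; k in km⁻¹ = k in m⁻¹ × 1000):
Invert Athy's law: d = ln(phi₀/phi) / k
d = ln(0.58/0.09) / 0.475 = ln(6.444) / 0.475 = 1.8632 / 0.475 = 3.923 km

3920 m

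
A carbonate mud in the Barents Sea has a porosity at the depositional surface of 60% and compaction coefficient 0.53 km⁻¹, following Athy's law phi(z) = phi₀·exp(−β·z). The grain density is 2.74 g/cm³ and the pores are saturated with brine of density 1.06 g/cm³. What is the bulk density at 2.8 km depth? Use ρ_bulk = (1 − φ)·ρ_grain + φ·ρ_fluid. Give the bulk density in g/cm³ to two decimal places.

Porosity at depth: phi = 0.6·exp(−0.53×2.8) = 0.6×0.2267 = 0.1360
Bulk density: ρ_b = (1−phi)ρ_g + phi·ρ_f = 0.8640×2.74 + 0.1360×1.06
       = 2.367 + 0.144 = 2.511 g/cm³

2.51 g/cm³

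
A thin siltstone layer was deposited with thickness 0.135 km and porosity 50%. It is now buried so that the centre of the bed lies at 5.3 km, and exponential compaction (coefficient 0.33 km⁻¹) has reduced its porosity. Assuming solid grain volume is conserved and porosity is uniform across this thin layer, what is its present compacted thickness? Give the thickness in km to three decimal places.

0.074 km

Porosity at 5.3 km: phi = 0.5·exp(−0.33×5.3) = 0.0870
Solid-volume conservation: h(1−phi) = h₀(1−phi₀) ⇒ h = h₀·(1−phi₀)/(1−phi)
h = 0.135 × (1 − 0.5)/(1 − 0.0870) = 0.135 × 0.5476 = 0.0739 km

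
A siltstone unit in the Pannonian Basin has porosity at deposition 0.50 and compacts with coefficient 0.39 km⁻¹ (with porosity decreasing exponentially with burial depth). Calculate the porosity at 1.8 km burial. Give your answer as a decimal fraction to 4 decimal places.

0.2478

n = n₀·exp(−c·Z) = 0.5 × exp(−0.39 × 1.8) = 0.5 × exp(−0.702)
  = 0.5 × 0.4956 = 0.2478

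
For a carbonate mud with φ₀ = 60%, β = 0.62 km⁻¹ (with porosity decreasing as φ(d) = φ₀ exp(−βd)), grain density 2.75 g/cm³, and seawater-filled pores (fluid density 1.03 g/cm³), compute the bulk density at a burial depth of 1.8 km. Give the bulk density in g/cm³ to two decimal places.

Porosity at depth: φ = 0.6·exp(−0.62×1.8) = 0.6×0.3276 = 0.1966
Bulk density: ρ_b = (1−φ)ρ_g + φ·ρ_f = 0.8034×2.75 + 0.1966×1.03
       = 2.209 + 0.202 = 2.412 g/cm³

2.41 g/cm³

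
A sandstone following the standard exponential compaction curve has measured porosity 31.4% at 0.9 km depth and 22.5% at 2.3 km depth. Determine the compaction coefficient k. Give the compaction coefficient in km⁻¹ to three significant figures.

0.238 km⁻¹

Athy: phi(Z) = phi₀ e^(−kZ) ⇒ phi₁/phi₂ = e^{k(Z₂−Z₁)} ⇒ k = ln(phi₁/phi₂)/(Z₂−Z₁)
k = ln(0.314/0.225) / (2.3 − 0.9) = ln(1.396) / 1.4 = 0.3333 / 1.4 = 0.2381 km⁻¹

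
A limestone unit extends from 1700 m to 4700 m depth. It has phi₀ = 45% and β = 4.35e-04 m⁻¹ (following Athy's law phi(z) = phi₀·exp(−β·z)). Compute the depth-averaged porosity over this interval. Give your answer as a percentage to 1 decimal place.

Working in km (1 km = 1000 m; β in km⁻¹ = β in m⁻¹ × 1000):
⟨phi⟩ = (1/(z₂−z₁)) ∫ phi₀ e^(−βz) dz = phi₀·(e^(−β·z₁) − e^(−β·z₂)) / (β·(z₂−z₁))
e^(−0.435×1.7) = 0.4774; e^(−0.435×4.7) = 0.1294
⟨phi⟩ = 0.45 × (0.4774 − 0.1294) / (0.435 × 3) = 0.45 × 0.2666 = 0.1200

12.0%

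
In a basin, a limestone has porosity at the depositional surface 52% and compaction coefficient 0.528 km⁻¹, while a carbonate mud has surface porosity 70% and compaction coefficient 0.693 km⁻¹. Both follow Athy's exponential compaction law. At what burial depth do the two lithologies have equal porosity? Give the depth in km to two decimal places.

1.80 km

Set phi₀ₐ e^(−cₐz) = phi₀ᵦ e^(−cᵦz) ⇒ ln(phi₀ₐ/phi₀ᵦ) = (cₐ − cᵦ)·z
z = ln(0.52/0.7) / (0.528 − 0.693) = -0.2973 / -0.165 = 1.802 km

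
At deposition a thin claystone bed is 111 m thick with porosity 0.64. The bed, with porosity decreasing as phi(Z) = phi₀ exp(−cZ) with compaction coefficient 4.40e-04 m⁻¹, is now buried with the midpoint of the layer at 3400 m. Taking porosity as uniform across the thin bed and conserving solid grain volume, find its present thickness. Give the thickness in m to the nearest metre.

Working in km (1 km = 1000 m; c in km⁻¹ = c in m⁻¹ × 1000):
Porosity at 3.4 km: phi = 0.64·exp(−0.44×3.4) = 0.1434
Solid-volume conservation: h(1−phi) = h₀(1−phi₀) ⇒ h = h₀·(1−phi₀)/(1−phi)
h = 0.111 × (1 − 0.64)/(1 − 0.1434) = 0.111 × 0.4203 = 0.0466 km

47 m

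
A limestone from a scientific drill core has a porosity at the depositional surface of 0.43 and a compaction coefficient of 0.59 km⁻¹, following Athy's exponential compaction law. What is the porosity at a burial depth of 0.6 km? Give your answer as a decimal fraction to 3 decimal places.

0.302

phi = phi₀·exp(−k·z) = 0.43 × exp(−0.59 × 0.6) = 0.43 × exp(−0.354)
  = 0.43 × 0.7019 = 0.3018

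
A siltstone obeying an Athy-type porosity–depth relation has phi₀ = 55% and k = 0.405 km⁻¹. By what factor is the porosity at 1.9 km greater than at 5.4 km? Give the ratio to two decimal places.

4.13

phi(d₁)/phi(d₂) = e^(−k·d₁)/e^(−k·d₂) = e^{k(d₂−d₁)}
= exp(0.405 × 3.5) = exp(1.418) = 4.1268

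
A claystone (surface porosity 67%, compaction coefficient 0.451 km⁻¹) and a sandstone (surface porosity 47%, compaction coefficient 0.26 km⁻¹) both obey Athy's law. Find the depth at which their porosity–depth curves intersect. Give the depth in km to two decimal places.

1.86 km

Set n₀ₐ e^(−kₐz) = n₀ᵦ e^(−kᵦz) ⇒ ln(n₀ₐ/n₀ᵦ) = (kₐ − kᵦ)·z
z = ln(0.67/0.47) / (0.451 − 0.26) = 0.3545 / 0.191 = 1.856 km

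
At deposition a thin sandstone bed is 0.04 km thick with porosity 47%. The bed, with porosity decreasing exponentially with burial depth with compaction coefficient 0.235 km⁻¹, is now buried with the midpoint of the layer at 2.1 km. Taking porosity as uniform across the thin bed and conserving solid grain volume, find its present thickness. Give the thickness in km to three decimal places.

0.030 km

Porosity at 2.1 km: n = 0.47·exp(−0.235×2.1) = 0.2869
Solid-volume conservation: h(1−n) = h₀(1−n₀) ⇒ h = h₀·(1−n₀)/(1−n)
h = 0.04 × (1 − 0.47)/(1 − 0.2869) = 0.04 × 0.7433 = 0.0297 km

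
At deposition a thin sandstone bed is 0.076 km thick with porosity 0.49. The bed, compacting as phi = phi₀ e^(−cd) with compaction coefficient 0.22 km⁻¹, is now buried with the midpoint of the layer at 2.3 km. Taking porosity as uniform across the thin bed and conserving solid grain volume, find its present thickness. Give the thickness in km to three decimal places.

Porosity at 2.3 km: phi = 0.49·exp(−0.22×2.3) = 0.2954
Solid-volume conservation: h(1−phi) = h₀(1−phi₀) ⇒ h = h₀·(1−phi₀)/(1−phi)
h = 0.076 × (1 − 0.49)/(1 − 0.2954) = 0.076 × 0.7238 = 0.0550 km

0.055 km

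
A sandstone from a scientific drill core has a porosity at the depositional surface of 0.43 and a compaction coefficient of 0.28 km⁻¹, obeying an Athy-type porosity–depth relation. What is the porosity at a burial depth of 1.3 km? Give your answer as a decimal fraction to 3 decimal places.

0.299

φ = φ₀·exp(−β·d) = 0.43 × exp(−0.28 × 1.3) = 0.43 × exp(−0.364)
  = 0.43 × 0.6949 = 0.2988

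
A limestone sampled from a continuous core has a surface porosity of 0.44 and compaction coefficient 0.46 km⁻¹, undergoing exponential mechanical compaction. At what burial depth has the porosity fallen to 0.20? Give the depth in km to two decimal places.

Invert Athy's law: d = ln(phi₀/phi) / β
d = ln(0.44/0.2) / 0.46 = ln(2.2) / 0.46 = 0.7885 / 0.46 = 1.714 km

1.71 km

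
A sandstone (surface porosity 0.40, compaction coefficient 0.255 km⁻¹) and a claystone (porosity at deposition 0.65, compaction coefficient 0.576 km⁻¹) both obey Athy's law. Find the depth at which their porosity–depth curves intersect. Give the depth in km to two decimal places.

Set phi₀ₐ e^(−kₐd) = phi₀ᵦ e^(−kᵦd) ⇒ ln(phi₀ₐ/phi₀ᵦ) = (kₐ − kᵦ)·d
d = ln(0.4/0.65) / (0.255 − 0.576) = -0.4855 / -0.321 = 1.512 km

1.51 km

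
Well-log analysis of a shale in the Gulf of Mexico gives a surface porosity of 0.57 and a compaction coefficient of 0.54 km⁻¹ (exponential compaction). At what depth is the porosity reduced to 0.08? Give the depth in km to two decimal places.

Invert Athy's law: z = ln(φ₀/φ) / c
z = ln(0.57/0.08) / 0.54 = ln(7.125) / 0.54 = 1.9636 / 0.54 = 3.636 km

3.64 km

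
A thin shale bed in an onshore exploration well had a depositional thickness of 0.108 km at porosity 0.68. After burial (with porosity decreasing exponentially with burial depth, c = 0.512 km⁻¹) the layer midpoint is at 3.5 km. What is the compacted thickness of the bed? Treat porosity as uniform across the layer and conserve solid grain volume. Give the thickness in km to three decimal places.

0.039 km

Porosity at 3.5 km: phi = 0.68·exp(−0.512×3.5) = 0.1133
Solid-volume conservation: h(1−phi) = h₀(1−phi₀) ⇒ h = h₀·(1−phi₀)/(1−phi)
h = 0.108 × (1 − 0.68)/(1 − 0.1133) = 0.108 × 0.3609 = 0.0390 km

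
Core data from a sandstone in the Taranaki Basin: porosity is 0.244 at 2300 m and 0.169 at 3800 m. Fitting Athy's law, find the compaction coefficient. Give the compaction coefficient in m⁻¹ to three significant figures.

Working in km (1 km = 1000 m; k in km⁻¹ = k in m⁻¹ × 1000):
Athy: φ(Z) = φ₀ e^(−kZ) ⇒ φ₁/φ₂ = e^{k(Z₂−Z₁)} ⇒ k = ln(φ₁/φ₂)/(Z₂−Z₁)
k = ln(0.244/0.169) / (3.8 − 2.3) = ln(1.444) / 1.5 = 0.3673 / 1.5 = 0.2448 km⁻¹

0.000245 m⁻¹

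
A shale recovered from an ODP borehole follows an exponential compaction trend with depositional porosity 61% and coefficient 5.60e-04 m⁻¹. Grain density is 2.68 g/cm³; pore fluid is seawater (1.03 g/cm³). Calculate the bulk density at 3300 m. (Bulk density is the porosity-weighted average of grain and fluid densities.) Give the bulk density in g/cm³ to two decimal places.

Working in km (1 km = 1000 m; k in km⁻¹ = k in m⁻¹ × 1000):
Porosity at depth: n = 0.61·exp(−0.56×3.3) = 0.61×0.1576 = 0.0961
Bulk density: ρ_b = (1−n)ρ_g + n·ρ_f = 0.9039×2.68 + 0.0961×1.03
       = 2.422 + 0.099 = 2.521 g/cm³

2.52 g/cm³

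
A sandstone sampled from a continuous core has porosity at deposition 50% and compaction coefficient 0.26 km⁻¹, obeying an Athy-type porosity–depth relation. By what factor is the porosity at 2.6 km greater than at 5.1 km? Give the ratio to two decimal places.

1.92

phi(d₁)/phi(d₂) = e^(−β·d₁)/e^(−β·d₂) = e^{β(d₂−d₁)}
= exp(0.26 × 2.5) = exp(0.65) = 1.9155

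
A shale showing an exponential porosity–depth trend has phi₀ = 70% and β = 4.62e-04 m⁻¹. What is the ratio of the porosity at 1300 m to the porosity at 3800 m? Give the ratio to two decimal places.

Working in km (1 km = 1000 m; β in km⁻¹ = β in m⁻¹ × 1000):
phi(z₁)/phi(z₂) = e^(−β·z₁)/e^(−β·z₂) = e^{β(z₂−z₁)}
= exp(0.462 × 2.5) = exp(1.155) = 3.1740

3.17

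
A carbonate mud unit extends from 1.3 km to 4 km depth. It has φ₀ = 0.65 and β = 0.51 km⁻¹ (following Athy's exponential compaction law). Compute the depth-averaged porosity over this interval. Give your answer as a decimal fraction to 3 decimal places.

0.182

⟨φ⟩ = (1/(d₂−d₁)) ∫ φ₀ e^(−βd) dd = φ₀·(e^(−β·d₁) − e^(−β·d₂)) / (β·(d₂−d₁))
e^(−0.51×1.3) = 0.5153; e^(−0.51×4) = 0.1300
⟨φ⟩ = 0.65 × (0.5153 − 0.1300) / (0.51 × 2.7) = 0.65 × 0.2798 = 0.1819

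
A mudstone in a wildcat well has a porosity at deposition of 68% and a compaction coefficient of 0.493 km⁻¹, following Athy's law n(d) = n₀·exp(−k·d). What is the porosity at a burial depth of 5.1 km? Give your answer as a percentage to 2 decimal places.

5.50%

n = n₀·exp(−k·d) = 0.68 × exp(−0.493 × 5.1) = 0.68 × exp(−2.514)
  = 0.68 × 0.0809 = 0.0550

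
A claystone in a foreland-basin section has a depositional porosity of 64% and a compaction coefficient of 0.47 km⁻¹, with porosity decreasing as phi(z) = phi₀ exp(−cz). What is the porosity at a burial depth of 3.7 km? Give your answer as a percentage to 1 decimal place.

11.2%

phi = phi₀·exp(−c·z) = 0.64 × exp(−0.47 × 3.7) = 0.64 × exp(−1.739)
  = 0.64 × 0.1757 = 0.1124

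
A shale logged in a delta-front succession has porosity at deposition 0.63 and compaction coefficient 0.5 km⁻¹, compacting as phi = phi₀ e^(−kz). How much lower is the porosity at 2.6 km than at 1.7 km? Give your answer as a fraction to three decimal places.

phi(1.7) = 0.63·e^(−0.5×1.7) = 0.2693
phi(2.6) = 0.63·e^(−0.5×2.6) = 0.1717
Δphi = 0.2693 − 0.1717 = 0.0976

0.098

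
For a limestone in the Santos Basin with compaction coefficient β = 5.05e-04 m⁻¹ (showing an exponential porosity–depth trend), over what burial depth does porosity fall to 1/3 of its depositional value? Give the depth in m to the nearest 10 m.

Working in km (1 km = 1000 m; β in km⁻¹ = β in m⁻¹ × 1000):
phi/phi₀ = 1/3 ⇒ exp(−β·Z) = 1/3 ⇒ Z = ln(3) / β
Z = 1.0986 / 0.505 = 2.175 km

2180 m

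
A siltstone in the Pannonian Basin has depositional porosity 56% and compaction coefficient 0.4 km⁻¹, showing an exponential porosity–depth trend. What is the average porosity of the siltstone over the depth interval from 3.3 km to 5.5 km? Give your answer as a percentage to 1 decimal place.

⟨phi⟩ = (1/(z₂−z₁)) ∫ phi₀ e^(−kz) dz = phi₀·(e^(−k·z₁) − e^(−k·z₂)) / (k·(z₂−z₁))
e^(−0.4×3.3) = 0.2671; e^(−0.4×5.5) = 0.1108
⟨phi⟩ = 0.56 × (0.2671 − 0.1108) / (0.4 × 2.2) = 0.56 × 0.1777 = 0.0995

9.9%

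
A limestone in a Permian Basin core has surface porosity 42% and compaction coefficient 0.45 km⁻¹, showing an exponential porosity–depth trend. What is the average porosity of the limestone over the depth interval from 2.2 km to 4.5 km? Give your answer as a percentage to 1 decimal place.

⟨phi⟩ = (1/(Z₂−Z₁)) ∫ phi₀ e^(−cZ) dZ = phi₀·(e^(−c·Z₁) − e^(−c·Z₂)) / (c·(Z₂−Z₁))
e^(−0.45×2.2) = 0.3716; e^(−0.45×4.5) = 0.1320
⟨phi⟩ = 0.42 × (0.3716 − 0.1320) / (0.45 × 2.3) = 0.42 × 0.2315 = 0.0972

9.7%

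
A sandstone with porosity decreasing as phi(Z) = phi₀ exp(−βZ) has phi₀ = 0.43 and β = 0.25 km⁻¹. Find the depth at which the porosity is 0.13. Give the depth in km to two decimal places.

Invert Athy's law: Z = ln(phi₀/phi) / β
Z = ln(0.43/0.13) / 0.25 = ln(3.308) / 0.25 = 1.1963 / 0.25 = 4.785 km

4.79 km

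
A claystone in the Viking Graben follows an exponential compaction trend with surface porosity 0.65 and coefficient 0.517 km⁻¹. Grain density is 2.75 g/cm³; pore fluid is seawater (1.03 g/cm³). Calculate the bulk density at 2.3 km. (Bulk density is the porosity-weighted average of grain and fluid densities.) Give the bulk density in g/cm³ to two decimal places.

Porosity at depth: φ = 0.65·exp(−0.517×2.3) = 0.65×0.3045 = 0.1979
Bulk density: ρ_b = (1−φ)ρ_g + φ·ρ_f = 0.8021×2.75 + 0.1979×1.03
       = 2.206 + 0.204 = 2.410 g/cm³

2.41 g/cm³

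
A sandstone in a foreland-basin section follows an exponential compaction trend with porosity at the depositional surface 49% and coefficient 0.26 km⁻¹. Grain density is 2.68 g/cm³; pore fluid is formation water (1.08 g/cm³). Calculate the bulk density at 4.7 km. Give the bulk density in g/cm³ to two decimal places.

2.45 g/cm³

Porosity at depth: φ = 0.49·exp(−0.26×4.7) = 0.49×0.2946 = 0.1444
Bulk density: ρ_b = (1−φ)ρ_g + φ·ρ_f = 0.8556×2.68 + 0.1444×1.08
       = 2.293 + 0.156 = 2.449 g/cm³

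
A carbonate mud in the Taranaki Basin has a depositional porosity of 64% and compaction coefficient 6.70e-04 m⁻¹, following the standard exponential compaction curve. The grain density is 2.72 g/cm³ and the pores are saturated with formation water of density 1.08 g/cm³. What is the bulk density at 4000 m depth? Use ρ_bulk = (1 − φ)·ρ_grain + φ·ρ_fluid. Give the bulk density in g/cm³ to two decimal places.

Working in km (1 km = 1000 m; c in km⁻¹ = c in m⁻¹ × 1000):
Porosity at depth: n = 0.64·exp(−0.67×4) = 0.64×0.0686 = 0.0439
Bulk density: ρ_b = (1−n)ρ_g + n·ρ_f = 0.9561×2.72 + 0.0439×1.08
       = 2.601 + 0.047 = 2.648 g/cm³

2.65 g/cm³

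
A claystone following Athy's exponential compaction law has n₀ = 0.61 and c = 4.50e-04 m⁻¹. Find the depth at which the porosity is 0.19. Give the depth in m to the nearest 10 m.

2590 m

Working in km (1 km = 1000 m; c in km⁻¹ = c in m⁻¹ × 1000):
Invert Athy's law: Z = ln(n₀/n) / c
Z = ln(0.61/0.19) / 0.45 = ln(3.211) / 0.45 = 1.1664 / 0.45 = 2.592 km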